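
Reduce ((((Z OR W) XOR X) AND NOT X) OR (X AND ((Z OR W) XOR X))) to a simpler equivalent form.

By distribution ((E AND v) OR (E AND NOT v) = E):
= ((Z OR W) XOR X)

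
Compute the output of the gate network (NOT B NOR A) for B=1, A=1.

Substituting: (NOT 1 NOR 1)
= 0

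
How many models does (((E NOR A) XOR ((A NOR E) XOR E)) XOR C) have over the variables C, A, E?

Satisfying assignments: (0,0,1), (0,1,1), (1,0,0), (1,1,0)
Count: 4 out of 8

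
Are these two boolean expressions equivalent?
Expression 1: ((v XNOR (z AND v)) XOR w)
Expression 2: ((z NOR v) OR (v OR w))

No. Counterexample: with w=0, v=0, z=1, Expression 1 = 1 but Expression 2 = 0.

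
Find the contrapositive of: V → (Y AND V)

Contrapositive: NOT (Y AND V) → NOT V
Note: A statement and its contrapositive are logically equivalent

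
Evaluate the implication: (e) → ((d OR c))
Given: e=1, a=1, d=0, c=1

Antecedent (e) = 1; consequent ((d OR c)) = 1.
1 → 1 = 1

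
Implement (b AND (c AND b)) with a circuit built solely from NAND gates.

((b NAND ((c NAND b) NAND (c NAND b))) NAND (b NAND ((c NAND b) NAND (c NAND b))))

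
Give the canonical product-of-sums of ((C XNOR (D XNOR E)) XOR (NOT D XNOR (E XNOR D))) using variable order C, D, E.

ΠM(2, 3, 4, 5) = (C OR NOT D OR E) AND (C OR NOT D OR NOT E) AND (NOT C OR D OR E) AND (NOT C OR D OR NOT E)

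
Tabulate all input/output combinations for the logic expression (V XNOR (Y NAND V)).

Y | V | Output
--------------
0 | 0 | 0
0 | 1 | 1
1 | 0 | 0
1 | 1 | 0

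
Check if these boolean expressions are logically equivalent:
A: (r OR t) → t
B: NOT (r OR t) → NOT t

No, Inverse is not equivalent to original (counterexample: r=1, t=0, p=0)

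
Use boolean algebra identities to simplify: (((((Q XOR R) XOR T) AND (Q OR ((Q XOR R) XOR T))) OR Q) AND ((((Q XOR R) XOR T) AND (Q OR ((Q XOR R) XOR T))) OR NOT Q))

By distribution ((E OR v) AND (E OR NOT v) = E) then absorption (E AND (E OR v) = E):
= ((Q XOR R) XOR T)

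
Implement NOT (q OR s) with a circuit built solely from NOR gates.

(((q NOR s) NOR (q NOR s)) NOR ((q NOR s) NOR (q NOR s)))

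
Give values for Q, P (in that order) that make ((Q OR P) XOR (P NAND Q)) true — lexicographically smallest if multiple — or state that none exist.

Q=0, P=0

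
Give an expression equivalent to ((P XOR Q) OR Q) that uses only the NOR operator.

((((((P NOR Q) NOR (P NOR Q)) NOR ((P NOR Q) NOR (P NOR Q))) NOR ((((P NOR P) NOR (Q NOR Q)) NOR ((P NOR P) NOR (Q NOR Q))) NOR (((P NOR P) NOR (Q NOR Q)) NOR ((P NOR P) NOR (Q NOR Q))))) NOR Q) NOR (((((P NOR Q) NOR (P NOR Q)) NOR ((P NOR Q) NOR (P NOR Q))) NOR ((((P NOR P) NOR (Q NOR Q)) NOR ((P NOR P) NOR (Q NOR Q))) NOR (((P NOR P) NOR (Q NOR Q)) NOR ((P NOR P) NOR (Q NOR Q))))) NOR Q))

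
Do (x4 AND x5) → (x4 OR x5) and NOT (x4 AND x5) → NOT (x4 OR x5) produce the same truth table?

No, Inverse is not equivalent to original (counterexample: x5=0, x4=1)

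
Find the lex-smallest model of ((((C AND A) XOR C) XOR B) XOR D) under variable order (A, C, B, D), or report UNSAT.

A=0, C=0, B=0, D=1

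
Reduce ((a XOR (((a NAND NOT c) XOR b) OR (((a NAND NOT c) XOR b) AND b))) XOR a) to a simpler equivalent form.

By XOR self-cancellation ((E XOR v) XOR v = E) then absorption (E OR (E AND v) = E):
= ((a NAND NOT c) XOR b)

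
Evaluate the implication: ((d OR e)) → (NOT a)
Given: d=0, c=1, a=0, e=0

Antecedent ((d OR e)) = 0; consequent (NOT a) = 1.
0 → 1 = 1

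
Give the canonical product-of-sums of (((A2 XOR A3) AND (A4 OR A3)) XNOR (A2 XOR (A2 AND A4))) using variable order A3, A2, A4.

ΠM(2, 3, 4, 5, 6) = (A3 OR NOT A2 OR A4) AND (A3 OR NOT A2 OR NOT A4) AND (NOT A3 OR A2 OR A4) AND (NOT A3 OR A2 OR NOT A4) AND (NOT A3 OR NOT A2 OR A4)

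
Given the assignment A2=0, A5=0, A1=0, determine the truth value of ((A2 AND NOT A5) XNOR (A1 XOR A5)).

Substituting: ((0 AND NOT 0) XNOR (0 XOR 0))
= 1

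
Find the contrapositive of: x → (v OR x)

Contrapositive: NOT (v OR x) → NOT x
Note: A statement and its contrapositive are logically equivalent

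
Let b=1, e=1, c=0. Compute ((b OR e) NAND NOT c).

Substituting: ((1 OR 1) NAND NOT 0)
= 0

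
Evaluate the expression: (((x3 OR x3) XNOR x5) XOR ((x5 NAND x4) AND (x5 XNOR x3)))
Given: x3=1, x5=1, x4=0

Substituting: (((1 OR 1) XNOR 1) XOR ((1 NAND 0) AND (1 XNOR 1)))
= 0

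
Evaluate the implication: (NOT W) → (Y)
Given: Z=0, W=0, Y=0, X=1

Antecedent (NOT W) = 1; consequent (Y) = 0.
1 → 0 = 0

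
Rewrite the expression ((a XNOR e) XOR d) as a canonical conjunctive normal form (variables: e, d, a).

(e OR d OR NOT a) AND (e OR NOT d OR a) AND (NOT e OR d OR a) AND (NOT e OR NOT d OR NOT a)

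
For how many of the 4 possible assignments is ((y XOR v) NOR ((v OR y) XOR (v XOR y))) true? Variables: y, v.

Satisfying assignments: (0,0)
Count: 1 out of 4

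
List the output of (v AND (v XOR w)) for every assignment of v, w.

v | w | Output
--------------
0 | 0 | 0
0 | 1 | 0
1 | 0 | 1
1 | 1 | 0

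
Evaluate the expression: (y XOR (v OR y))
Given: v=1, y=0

Substituting: (0 XOR (1 OR 0))
= 1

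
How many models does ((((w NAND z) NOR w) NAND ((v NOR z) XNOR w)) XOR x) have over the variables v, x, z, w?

Satisfying assignments: (0,0,0,0), (0,0,0,1), (0,0,1,0), (0,0,1,1), (1,0,0,0), (1,0,0,1), (1,0,1,0), (1,0,1,1)
Count: 8 out of 16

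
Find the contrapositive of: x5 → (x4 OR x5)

Contrapositive: NOT (x4 OR x5) → NOT x5
Note: A statement and its contrapositive are logically equivalent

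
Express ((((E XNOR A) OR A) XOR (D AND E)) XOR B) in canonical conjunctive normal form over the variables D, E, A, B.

(D OR E OR A OR NOT B) AND (D OR E OR NOT A OR NOT B) AND (D OR NOT E OR A OR B) AND (D OR NOT E OR NOT A OR NOT B) AND (NOT D OR E OR A OR NOT B) AND (NOT D OR E OR NOT A OR NOT B) AND (NOT D OR NOT E OR A OR NOT B) AND (NOT D OR NOT E OR NOT A OR B)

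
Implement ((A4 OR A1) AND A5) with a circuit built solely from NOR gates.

((((A4 NOR A1) NOR (A4 NOR A1)) NOR ((A4 NOR A1) NOR (A4 NOR A1))) NOR (A5 NOR A5))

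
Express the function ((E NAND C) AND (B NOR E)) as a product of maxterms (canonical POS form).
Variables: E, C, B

ΠM(1, 3, 4, 5, 6, 7) = (E OR C OR NOT B) AND (E OR NOT C OR NOT B) AND (NOT E OR C OR B) AND (NOT E OR C OR NOT B) AND (NOT E OR NOT C OR B) AND (NOT E OR NOT C OR NOT B)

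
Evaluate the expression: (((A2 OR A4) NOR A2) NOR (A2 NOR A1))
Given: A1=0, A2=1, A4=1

Substituting: (((1 OR 1) NOR 1) NOR (1 NOR 0))
= 1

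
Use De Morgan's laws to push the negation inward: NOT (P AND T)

NOT P OR NOT T
De Morgan's: NOT(AND of terms) = OR of negations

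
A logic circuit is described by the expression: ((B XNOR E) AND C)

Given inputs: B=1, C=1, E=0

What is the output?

Substituting: ((1 XNOR 0) AND 1)
= 0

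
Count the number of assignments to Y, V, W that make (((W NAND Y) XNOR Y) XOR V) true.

Satisfying assignments: (0,1,0), (0,1,1), (1,0,0), (1,1,1)
Count: 4 out of 8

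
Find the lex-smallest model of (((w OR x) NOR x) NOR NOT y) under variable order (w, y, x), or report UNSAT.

w=0, y=1, x=1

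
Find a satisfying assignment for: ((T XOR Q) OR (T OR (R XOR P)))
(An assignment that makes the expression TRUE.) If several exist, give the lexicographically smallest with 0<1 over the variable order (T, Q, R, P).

T=0, Q=0, R=0, P=1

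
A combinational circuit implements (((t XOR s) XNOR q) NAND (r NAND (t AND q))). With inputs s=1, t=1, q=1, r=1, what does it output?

Substituting: (((1 XOR 1) XNOR 1) NAND (1 NAND (1 AND 1)))
= 1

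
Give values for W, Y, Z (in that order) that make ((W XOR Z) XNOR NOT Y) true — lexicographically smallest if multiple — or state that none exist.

W=0, Y=0, Z=1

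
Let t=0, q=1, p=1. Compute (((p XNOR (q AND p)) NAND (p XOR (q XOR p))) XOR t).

Substituting: (((1 XNOR (1 AND 1)) NAND (1 XOR (1 XOR 1))) XOR 0)
= 0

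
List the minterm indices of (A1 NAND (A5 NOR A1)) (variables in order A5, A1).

Σm(0, 1, 2, 3) = (NOT A5 AND NOT A1) OR (NOT A5 AND A1) OR (A5 AND NOT A1) OR (A5 AND A1)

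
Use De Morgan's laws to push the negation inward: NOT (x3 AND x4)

NOT x3 OR NOT x4
De Morgan's: NOT(AND of terms) = OR of negations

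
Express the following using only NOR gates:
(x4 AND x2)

((x4 NOR x4) NOR (x2 NOR x2))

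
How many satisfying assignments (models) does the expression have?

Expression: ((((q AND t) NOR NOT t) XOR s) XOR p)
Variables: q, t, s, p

Satisfying assignments: (0,0,0,1), (0,0,1,0), (0,1,0,0), (0,1,1,1), (1,0,0,1), (1,0,1,0), (1,1,0,1), (1,1,1,0)
Count: 8 out of 16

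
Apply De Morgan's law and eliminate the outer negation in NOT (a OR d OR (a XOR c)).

NOT a AND NOT d AND NOT (a XOR c)
De Morgan's: NOT(OR of terms) = AND of negations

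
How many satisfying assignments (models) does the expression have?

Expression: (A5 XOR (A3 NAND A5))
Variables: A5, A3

Satisfying assignments: (0,0), (0,1), (1,1)
Count: 3 out of 4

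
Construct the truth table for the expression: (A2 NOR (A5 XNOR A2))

A2 | A5 | Output
----------------
0 | 0 | 0
0 | 1 | 1
1 | 0 | 0
1 | 1 | 0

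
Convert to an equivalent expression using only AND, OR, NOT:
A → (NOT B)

NOT A OR (NOT B)
(Implication elimination: A → B = NOT A OR B)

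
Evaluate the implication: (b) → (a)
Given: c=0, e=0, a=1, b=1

Antecedent (b) = 1; consequent (a) = 1.
1 → 1 = 1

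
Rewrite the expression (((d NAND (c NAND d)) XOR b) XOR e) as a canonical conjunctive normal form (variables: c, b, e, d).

(c OR b OR e OR NOT d) AND (c OR b OR NOT e OR d) AND (c OR NOT b OR e OR d) AND (c OR NOT b OR NOT e OR NOT d) AND (NOT c OR b OR NOT e OR d) AND (NOT c OR b OR NOT e OR NOT d) AND (NOT c OR NOT b OR e OR d) AND (NOT c OR NOT b OR e OR NOT d)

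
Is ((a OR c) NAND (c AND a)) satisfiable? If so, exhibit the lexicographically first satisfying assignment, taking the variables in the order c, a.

c=0, a=0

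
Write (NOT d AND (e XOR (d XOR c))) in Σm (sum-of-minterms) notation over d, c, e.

Σm(1, 2) = (NOT d AND NOT c AND e) OR (NOT d AND c AND NOT e)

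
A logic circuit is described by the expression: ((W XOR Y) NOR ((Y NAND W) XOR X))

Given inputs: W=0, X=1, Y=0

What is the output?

Substituting: ((0 XOR 0) NOR ((0 NAND 0) XOR 1))
= 1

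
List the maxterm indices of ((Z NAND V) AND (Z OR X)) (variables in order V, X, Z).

ΠM(0, 4, 5, 7) = (V OR X OR Z) AND (NOT V OR X OR Z) AND (NOT V OR X OR NOT Z) AND (NOT V OR NOT X OR NOT Z)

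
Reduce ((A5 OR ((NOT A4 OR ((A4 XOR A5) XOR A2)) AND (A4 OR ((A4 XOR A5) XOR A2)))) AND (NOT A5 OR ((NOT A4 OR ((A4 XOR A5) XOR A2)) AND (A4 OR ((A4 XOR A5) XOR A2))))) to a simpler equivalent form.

By distribution ((E OR v) AND (E OR NOT v) = E) then distribution ((E OR v) AND (E OR NOT v) = E):
= ((A4 XOR A5) XOR A2)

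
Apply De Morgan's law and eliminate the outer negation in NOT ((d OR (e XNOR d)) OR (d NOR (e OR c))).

NOT (d OR (e XNOR d)) AND NOT (d NOR (e OR c))
De Morgan's: NOT(OR of terms) = AND of negations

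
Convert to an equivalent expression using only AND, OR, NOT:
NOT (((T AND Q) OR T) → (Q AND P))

((T AND Q) OR T) AND NOT (Q AND P)
(Negated implication: NOT(A → B) = A AND NOT B)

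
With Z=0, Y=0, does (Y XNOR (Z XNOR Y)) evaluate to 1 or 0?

Substituting: (0 XNOR (0 XNOR 0))
= 0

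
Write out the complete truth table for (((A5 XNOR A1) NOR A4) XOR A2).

A4 | A1 | A2 | A5 | Output
--------------------------
0 | 0 | 0 | 0 | 0
0 | 0 | 0 | 1 | 1
0 | 0 | 1 | 0 | 1
0 | 0 | 1 | 1 | 0
0 | 1 | 0 | 0 | 1
0 | 1 | 0 | 1 | 0
0 | 1 | 1 | 0 | 0
0 | 1 | 1 | 1 | 1
1 | 0 | 0 | 0 | 0
1 | 0 | 0 | 1 | 0
1 | 0 | 1 | 0 | 1
1 | 0 | 1 | 1 | 1
1 | 1 | 0 | 0 | 0
1 | 1 | 0 | 1 | 0
1 | 1 | 1 | 0 | 1
1 | 1 | 1 | 1 | 1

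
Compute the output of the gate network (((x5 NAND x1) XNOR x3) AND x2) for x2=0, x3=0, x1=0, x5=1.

Substituting: (((1 NAND 0) XNOR 0) AND 0)
= 0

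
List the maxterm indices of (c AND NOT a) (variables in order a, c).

ΠM(0, 2, 3) = (a OR c) AND (NOT a OR c) AND (NOT a OR NOT c)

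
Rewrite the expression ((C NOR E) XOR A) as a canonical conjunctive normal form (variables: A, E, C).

(A OR E OR NOT C) AND (A OR NOT E OR C) AND (A OR NOT E OR NOT C) AND (NOT A OR E OR C)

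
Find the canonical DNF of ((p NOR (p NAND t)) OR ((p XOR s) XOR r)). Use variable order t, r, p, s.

(NOT t AND NOT r AND NOT p AND s) OR (NOT t AND NOT r AND p AND NOT s) OR (NOT t AND r AND NOT p AND NOT s) OR (NOT t AND r AND p AND s) OR (t AND NOT r AND NOT p AND s) OR (t AND NOT r AND p AND NOT s) OR (t AND r AND NOT p AND NOT s) OR (t AND r AND p AND s)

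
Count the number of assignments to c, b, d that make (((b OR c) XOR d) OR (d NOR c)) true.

Satisfying assignments: (0,0,0), (0,0,1), (0,1,0), (1,0,0), (1,1,0)
Count: 5 out of 8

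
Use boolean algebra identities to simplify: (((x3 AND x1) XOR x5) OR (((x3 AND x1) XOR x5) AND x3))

By absorption (E OR (E AND v) = E):
= ((x3 AND x1) XOR x5)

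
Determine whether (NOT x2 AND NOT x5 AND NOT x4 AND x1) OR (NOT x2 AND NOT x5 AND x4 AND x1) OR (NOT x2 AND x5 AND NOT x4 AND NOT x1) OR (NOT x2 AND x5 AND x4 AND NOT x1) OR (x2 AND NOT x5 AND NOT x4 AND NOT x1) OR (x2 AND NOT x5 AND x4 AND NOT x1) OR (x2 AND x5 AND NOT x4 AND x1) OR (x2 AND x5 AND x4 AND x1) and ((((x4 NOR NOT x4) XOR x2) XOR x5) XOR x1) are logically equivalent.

Yes, they are equivalent — the two output columns agree on all 16 assignments:
x2 | x5 | x4 | x1 | Expression 1 | Expression 2
-----------------------------------------------
0 | 0 | 0 | 0 | 0 | 0
0 | 0 | 0 | 1 | 1 | 1
0 | 0 | 1 | 0 | 0 | 0
0 | 0 | 1 | 1 | 1 | 1
0 | 1 | 0 | 0 | 1 | 1
0 | 1 | 0 | 1 | 0 | 0
0 | 1 | 1 | 0 | 1 | 1
0 | 1 | 1 | 1 | 0 | 0
1 | 0 | 0 | 0 | 1 | 1
1 | 0 | 0 | 1 | 0 | 0
1 | 0 | 1 | 0 | 1 | 1
1 | 0 | 1 | 1 | 0 | 0
1 | 1 | 0 | 0 | 0 | 0
1 | 1 | 0 | 1 | 1 | 1
1 | 1 | 1 | 0 | 0 | 0
1 | 1 | 1 | 1 | 1 | 1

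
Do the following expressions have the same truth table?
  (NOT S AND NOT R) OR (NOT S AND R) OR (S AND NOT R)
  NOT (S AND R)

Yes, they are equivalent — the two output columns agree on all 4 assignments:
S | R | Expression 1 | Expression 2
-----------------------------------
0 | 0 | 1 | 1
0 | 1 | 1 | 1
1 | 0 | 1 | 1
1 | 1 | 0 | 0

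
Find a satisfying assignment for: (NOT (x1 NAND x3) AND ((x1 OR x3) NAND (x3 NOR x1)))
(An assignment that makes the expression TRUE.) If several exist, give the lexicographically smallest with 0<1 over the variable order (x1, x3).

x1=1, x3=1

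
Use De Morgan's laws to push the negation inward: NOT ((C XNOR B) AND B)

NOT (C XNOR B) OR NOT B
De Morgan's: NOT(AND of terms) = OR of negations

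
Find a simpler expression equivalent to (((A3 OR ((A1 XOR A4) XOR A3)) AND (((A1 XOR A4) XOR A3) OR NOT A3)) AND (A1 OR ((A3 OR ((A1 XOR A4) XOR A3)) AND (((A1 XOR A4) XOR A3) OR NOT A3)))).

By absorption (E AND (E OR v) = E) then distribution ((E OR v) AND (E OR NOT v) = E):
= ((A1 XOR A4) XOR A3)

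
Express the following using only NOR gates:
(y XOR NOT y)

((((y NOR (y NOR y)) NOR (y NOR (y NOR y))) NOR ((y NOR (y NOR y)) NOR (y NOR (y NOR y)))) NOR ((((y NOR y) NOR ((y NOR y) NOR (y NOR y))) NOR ((y NOR y) NOR ((y NOR y) NOR (y NOR y)))) NOR (((y NOR y) NOR ((y NOR y) NOR (y NOR y))) NOR ((y NOR y) NOR ((y NOR y) NOR (y NOR y))))))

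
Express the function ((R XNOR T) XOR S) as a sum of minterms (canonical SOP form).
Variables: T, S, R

Σm(0, 3, 5, 6) = (NOT T AND NOT S AND NOT R) OR (NOT T AND S AND R) OR (T AND NOT S AND R) OR (T AND S AND NOT R)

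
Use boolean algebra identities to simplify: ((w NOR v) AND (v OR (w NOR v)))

By absorption (E AND (E OR v) = E):
= (w NOR v)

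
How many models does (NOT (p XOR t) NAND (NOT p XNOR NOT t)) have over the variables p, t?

Satisfying assignments: (0,1), (1,0)
Count: 2 out of 4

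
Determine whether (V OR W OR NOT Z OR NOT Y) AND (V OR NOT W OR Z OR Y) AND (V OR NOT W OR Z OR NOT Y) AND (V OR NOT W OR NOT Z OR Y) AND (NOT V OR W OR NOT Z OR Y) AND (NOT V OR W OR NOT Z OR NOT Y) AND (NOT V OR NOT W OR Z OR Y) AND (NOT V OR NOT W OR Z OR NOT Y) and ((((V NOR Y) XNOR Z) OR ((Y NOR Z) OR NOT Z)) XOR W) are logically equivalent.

Yes, they are equivalent — the two output columns agree on all 16 assignments:
V | W | Z | Y | Expression 1 | Expression 2
-------------------------------------------
0 | 0 | 0 | 0 | 1 | 1
0 | 0 | 0 | 1 | 1 | 1
0 | 0 | 1 | 0 | 1 | 1
0 | 0 | 1 | 1 | 0 | 0
0 | 1 | 0 | 0 | 0 | 0
0 | 1 | 0 | 1 | 0 | 0
0 | 1 | 1 | 0 | 0 | 0
0 | 1 | 1 | 1 | 1 | 1
1 | 0 | 0 | 0 | 1 | 1
1 | 0 | 0 | 1 | 1 | 1
1 | 0 | 1 | 0 | 0 | 0
1 | 0 | 1 | 1 | 0 | 0
1 | 1 | 0 | 0 | 0 | 0
1 | 1 | 0 | 1 | 0 | 0
1 | 1 | 1 | 0 | 1 | 1
1 | 1 | 1 | 1 | 1 | 1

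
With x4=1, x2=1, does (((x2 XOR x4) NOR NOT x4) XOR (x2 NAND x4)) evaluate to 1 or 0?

Substituting: (((1 XOR 1) NOR NOT 1) XOR (1 NAND 1))
= 1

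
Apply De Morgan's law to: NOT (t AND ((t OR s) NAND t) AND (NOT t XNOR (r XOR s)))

NOT t OR NOT ((t OR s) NAND t) OR NOT (NOT t XNOR (r XOR s))
De Morgan's: NOT(AND of terms) = OR of negations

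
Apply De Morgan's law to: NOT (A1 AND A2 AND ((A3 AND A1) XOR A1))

NOT A1 OR NOT A2 OR NOT ((A3 AND A1) XOR A1)
De Morgan's: NOT(AND of terms) = OR of negations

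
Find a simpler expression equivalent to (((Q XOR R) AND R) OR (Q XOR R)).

By absorption (E OR (E AND v) = E):
= (Q XOR R)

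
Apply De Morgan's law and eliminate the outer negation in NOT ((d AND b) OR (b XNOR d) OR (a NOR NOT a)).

NOT (d AND b) AND NOT (b XNOR d) AND NOT (a NOR NOT a)
De Morgan's: NOT(OR of terms) = AND of negations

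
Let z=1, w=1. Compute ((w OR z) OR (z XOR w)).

Substituting: ((1 OR 1) OR (1 XOR 1))
= 1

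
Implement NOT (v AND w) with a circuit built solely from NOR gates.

(((v NOR v) NOR (w NOR w)) NOR ((v NOR v) NOR (w NOR w)))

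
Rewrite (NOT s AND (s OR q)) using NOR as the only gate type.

(((s NOR s) NOR (s NOR s)) NOR (((s NOR q) NOR (s NOR q)) NOR ((s NOR q) NOR (s NOR q))))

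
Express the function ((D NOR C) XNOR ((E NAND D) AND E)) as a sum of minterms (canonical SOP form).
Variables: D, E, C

Σm(1, 2, 4, 5, 6, 7) = (NOT D AND NOT E AND C) OR (NOT D AND E AND NOT C) OR (D AND NOT E AND NOT C) OR (D AND NOT E AND C) OR (D AND E AND NOT C) OR (D AND E AND C)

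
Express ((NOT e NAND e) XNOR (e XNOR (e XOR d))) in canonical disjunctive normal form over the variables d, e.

(NOT d AND NOT e) OR (NOT d AND e)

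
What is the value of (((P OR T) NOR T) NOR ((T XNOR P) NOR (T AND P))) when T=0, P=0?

Substituting: (((0 OR 0) NOR 0) NOR ((0 XNOR 0) NOR (0 AND 0)))
= 0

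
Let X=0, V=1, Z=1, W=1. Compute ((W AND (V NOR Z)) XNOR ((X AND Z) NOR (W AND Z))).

Substituting: ((1 AND (1 NOR 1)) XNOR ((0 AND 1) NOR (1 AND 1)))
= 1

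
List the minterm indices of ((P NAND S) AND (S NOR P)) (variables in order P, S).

Σm(0) = (NOT P AND NOT S)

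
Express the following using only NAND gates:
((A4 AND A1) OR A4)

((((A4 NAND A1) NAND (A4 NAND A1)) NAND ((A4 NAND A1) NAND (A4 NAND A1))) NAND (A4 NAND A4))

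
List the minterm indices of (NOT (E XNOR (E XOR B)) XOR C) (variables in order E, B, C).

Σm(1, 2, 5, 6) = (NOT E AND NOT B AND C) OR (NOT E AND B AND NOT C) OR (E AND NOT B AND C) OR (E AND B AND NOT C)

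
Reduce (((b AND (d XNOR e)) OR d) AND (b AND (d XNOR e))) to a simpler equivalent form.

By absorption (E AND (E OR v) = E):
= (b AND (d XNOR e))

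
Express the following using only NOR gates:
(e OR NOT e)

((e NOR (e NOR e)) NOR (e NOR (e NOR e)))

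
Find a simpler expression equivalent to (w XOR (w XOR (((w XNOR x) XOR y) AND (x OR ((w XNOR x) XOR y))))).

By XOR self-cancellation ((E XOR v) XOR v = E) then absorption (E AND (E OR v) = E):
= ((w XNOR x) XOR y)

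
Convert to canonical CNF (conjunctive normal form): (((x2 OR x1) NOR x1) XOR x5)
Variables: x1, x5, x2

(x1 OR x5 OR NOT x2) AND (x1 OR NOT x5 OR x2) AND (NOT x1 OR x5 OR x2) AND (NOT x1 OR x5 OR NOT x2)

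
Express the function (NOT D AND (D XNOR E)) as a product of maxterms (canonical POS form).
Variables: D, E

ΠM(1, 2, 3) = (D OR NOT E) AND (NOT D OR E) AND (NOT D OR NOT E)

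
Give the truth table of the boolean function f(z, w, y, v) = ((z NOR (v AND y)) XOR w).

z | w | y | v | Output
----------------------
0 | 0 | 0 | 0 | 1
0 | 0 | 0 | 1 | 1
0 | 0 | 1 | 0 | 1
0 | 0 | 1 | 1 | 0
0 | 1 | 0 | 0 | 0
0 | 1 | 0 | 1 | 0
0 | 1 | 1 | 0 | 0
0 | 1 | 1 | 1 | 1
1 | 0 | 0 | 0 | 0
1 | 0 | 0 | 1 | 0
1 | 0 | 1 | 0 | 0
1 | 0 | 1 | 1 | 0
1 | 1 | 0 | 0 | 1
1 | 1 | 0 | 1 | 1
1 | 1 | 1 | 0 | 1
1 | 1 | 1 | 1 | 1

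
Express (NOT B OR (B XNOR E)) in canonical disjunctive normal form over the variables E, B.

(NOT E AND NOT B) OR (E AND NOT B) OR (E AND B)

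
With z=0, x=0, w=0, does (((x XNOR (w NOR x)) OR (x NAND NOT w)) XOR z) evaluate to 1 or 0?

Substituting: (((0 XNOR (0 NOR 0)) OR (0 NAND NOT 0)) XOR 0)
= 1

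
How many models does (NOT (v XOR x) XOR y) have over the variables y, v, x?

Satisfying assignments: (0,0,0), (0,1,1), (1,0,1), (1,1,0)
Count: 4 out of 8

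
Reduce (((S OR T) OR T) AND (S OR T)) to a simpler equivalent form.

By absorption (E AND (E OR v) = E):
= (S OR T)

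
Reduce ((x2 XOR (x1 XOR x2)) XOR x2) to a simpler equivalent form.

By XOR self-cancellation ((E XOR v) XOR v = E):
= (x1 XOR x2)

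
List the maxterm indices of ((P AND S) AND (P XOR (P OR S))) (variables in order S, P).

ΠM(0, 1, 2, 3) = (S OR P) AND (S OR NOT P) AND (NOT S OR P) AND (NOT S OR NOT P)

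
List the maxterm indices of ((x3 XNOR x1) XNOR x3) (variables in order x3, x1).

ΠM(0, 2) = (x3 OR x1) AND (NOT x3 OR x1)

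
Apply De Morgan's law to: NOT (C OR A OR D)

NOT C AND NOT A AND NOT D
De Morgan's: NOT(OR of terms) = AND of negations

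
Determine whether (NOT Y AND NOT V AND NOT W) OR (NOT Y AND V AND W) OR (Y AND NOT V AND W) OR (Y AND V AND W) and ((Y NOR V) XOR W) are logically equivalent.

Yes, they are equivalent — the two output columns agree on all 8 assignments:
Y | V | W | Expression 1 | Expression 2
---------------------------------------
0 | 0 | 0 | 1 | 1
0 | 0 | 1 | 0 | 0
0 | 1 | 0 | 0 | 0
0 | 1 | 1 | 1 | 1
1 | 0 | 0 | 0 | 0
1 | 0 | 1 | 1 | 1
1 | 1 | 0 | 0 | 0
1 | 1 | 1 | 1 | 1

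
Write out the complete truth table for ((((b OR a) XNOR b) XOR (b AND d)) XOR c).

d | b | c | a | Output
----------------------
0 | 0 | 0 | 0 | 1
0 | 0 | 0 | 1 | 0
0 | 0 | 1 | 0 | 0
0 | 0 | 1 | 1 | 1
0 | 1 | 0 | 0 | 1
0 | 1 | 0 | 1 | 1
0 | 1 | 1 | 0 | 0
0 | 1 | 1 | 1 | 0
1 | 0 | 0 | 0 | 1
1 | 0 | 0 | 1 | 0
1 | 0 | 1 | 0 | 0
1 | 0 | 1 | 1 | 1
1 | 1 | 0 | 0 | 0
1 | 1 | 0 | 1 | 0
1 | 1 | 1 | 0 | 1
1 | 1 | 1 | 1 | 1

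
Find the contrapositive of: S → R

Contrapositive: NOT R → NOT S
Note: A statement and its contrapositive are logically equivalent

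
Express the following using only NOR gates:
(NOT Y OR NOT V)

(((Y NOR Y) NOR (V NOR V)) NOR ((Y NOR Y) NOR (V NOR V)))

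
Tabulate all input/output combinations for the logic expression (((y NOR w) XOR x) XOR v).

x | y | v | w | Output
----------------------
0 | 0 | 0 | 0 | 1
0 | 0 | 0 | 1 | 0
0 | 0 | 1 | 0 | 0
0 | 0 | 1 | 1 | 1
0 | 1 | 0 | 0 | 0
0 | 1 | 0 | 1 | 0
0 | 1 | 1 | 0 | 1
0 | 1 | 1 | 1 | 1
1 | 0 | 0 | 0 | 0
1 | 0 | 0 | 1 | 1
1 | 0 | 1 | 0 | 1
1 | 0 | 1 | 1 | 0
1 | 1 | 0 | 0 | 1
1 | 1 | 0 | 1 | 1
1 | 1 | 1 | 0 | 0
1 | 1 | 1 | 1 | 0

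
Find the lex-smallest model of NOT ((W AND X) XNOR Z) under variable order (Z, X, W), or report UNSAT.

Z=0, X=1, W=1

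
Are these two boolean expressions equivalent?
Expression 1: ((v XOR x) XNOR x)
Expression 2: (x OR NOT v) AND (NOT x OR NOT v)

Yes, they are equivalent — the two output columns agree on all 4 assignments:
x | v | Expression 1 | Expression 2
-----------------------------------
0 | 0 | 1 | 1
0 | 1 | 0 | 0
1 | 0 | 1 | 1
1 | 1 | 0 | 0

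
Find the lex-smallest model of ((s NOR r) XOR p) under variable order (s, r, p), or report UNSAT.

s=0, r=0, p=0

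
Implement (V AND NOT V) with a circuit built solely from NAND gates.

((V NAND (V NAND V)) NAND (V NAND (V NAND V)))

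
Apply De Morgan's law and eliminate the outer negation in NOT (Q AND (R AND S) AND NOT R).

NOT Q OR NOT (R AND S) OR R
De Morgan's: NOT(AND of terms) = OR of negations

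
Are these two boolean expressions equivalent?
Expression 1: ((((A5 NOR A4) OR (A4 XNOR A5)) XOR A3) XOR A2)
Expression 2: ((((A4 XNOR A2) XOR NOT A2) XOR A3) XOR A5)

No. Counterexample: with A3=0, A4=0, A5=0, A2=0, Expression 1 = 1 but Expression 2 = 0.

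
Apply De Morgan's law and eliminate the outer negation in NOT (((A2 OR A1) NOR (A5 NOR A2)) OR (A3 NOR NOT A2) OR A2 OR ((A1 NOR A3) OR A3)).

NOT ((A2 OR A1) NOR (A5 NOR A2)) AND NOT (A3 NOR NOT A2) AND NOT A2 AND NOT ((A1 NOR A3) OR A3)
De Morgan's: NOT(OR of terms) = AND of negations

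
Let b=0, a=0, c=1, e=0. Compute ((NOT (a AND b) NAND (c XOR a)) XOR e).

Substituting: ((NOT (0 AND 0) NAND (1 XOR 0)) XOR 0)
= 0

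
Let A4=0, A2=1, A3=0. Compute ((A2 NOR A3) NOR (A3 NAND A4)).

Substituting: ((1 NOR 0) NOR (0 NAND 0))
= 0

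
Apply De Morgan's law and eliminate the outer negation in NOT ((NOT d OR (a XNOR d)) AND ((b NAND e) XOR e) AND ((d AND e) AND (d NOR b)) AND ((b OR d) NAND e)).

NOT (NOT d OR (a XNOR d)) OR NOT ((b NAND e) XOR e) OR NOT ((d AND e) AND (d NOR b)) OR NOT ((b OR d) NAND e)
De Morgan's: NOT(AND of terms) = OR of negations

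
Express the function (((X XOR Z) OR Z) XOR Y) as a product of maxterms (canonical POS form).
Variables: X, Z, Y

ΠM(0, 3, 5, 7) = (X OR Z OR Y) AND (X OR NOT Z OR NOT Y) AND (NOT X OR Z OR NOT Y) AND (NOT X OR NOT Z OR NOT Y)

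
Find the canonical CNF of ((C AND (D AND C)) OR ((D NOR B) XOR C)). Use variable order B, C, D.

(B OR C OR NOT D) AND (B OR NOT C OR D) AND (NOT B OR C OR D) AND (NOT B OR C OR NOT D)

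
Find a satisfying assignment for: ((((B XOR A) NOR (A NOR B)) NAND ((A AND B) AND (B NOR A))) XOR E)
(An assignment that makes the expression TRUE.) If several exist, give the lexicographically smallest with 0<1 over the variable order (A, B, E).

A=0, B=0, E=0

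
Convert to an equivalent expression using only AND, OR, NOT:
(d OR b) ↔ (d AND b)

((d OR b) AND (d AND b)) OR (NOT (d OR b) AND NOT (d AND b))
(Biconditional = both true or both false)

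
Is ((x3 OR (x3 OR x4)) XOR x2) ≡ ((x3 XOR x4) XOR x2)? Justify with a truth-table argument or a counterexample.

No. Counterexample: with x2=0, x4=1, x3=1, Expression 1 = 1 but Expression 2 = 0.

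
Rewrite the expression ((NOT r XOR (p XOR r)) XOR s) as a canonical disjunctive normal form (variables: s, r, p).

(NOT s AND NOT r AND NOT p) OR (NOT s AND r AND NOT p) OR (s AND NOT r AND p) OR (s AND r AND p)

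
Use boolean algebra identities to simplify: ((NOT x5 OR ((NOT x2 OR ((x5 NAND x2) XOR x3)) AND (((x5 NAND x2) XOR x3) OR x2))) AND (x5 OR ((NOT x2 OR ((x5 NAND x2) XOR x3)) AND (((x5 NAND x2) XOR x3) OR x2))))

By distribution ((E OR v) AND (E OR NOT v) = E) then distribution ((E OR v) AND (E OR NOT v) = E):
= ((x5 NAND x2) XOR x3)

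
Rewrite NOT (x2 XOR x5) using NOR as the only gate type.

(((((x2 NOR x5) NOR (x2 NOR x5)) NOR ((x2 NOR x5) NOR (x2 NOR x5))) NOR ((((x2 NOR x2) NOR (x5 NOR x5)) NOR ((x2 NOR x2) NOR (x5 NOR x5))) NOR (((x2 NOR x2) NOR (x5 NOR x5)) NOR ((x2 NOR x2) NOR (x5 NOR x5))))) NOR ((((x2 NOR x5) NOR (x2 NOR x5)) NOR ((x2 NOR x5) NOR (x2 NOR x5))) NOR ((((x2 NOR x2) NOR (x5 NOR x5)) NOR ((x2 NOR x2) NOR (x5 NOR x5))) NOR (((x2 NOR x2) NOR (x5 NOR x5)) NOR ((x2 NOR x2) NOR (x5 NOR x5))))))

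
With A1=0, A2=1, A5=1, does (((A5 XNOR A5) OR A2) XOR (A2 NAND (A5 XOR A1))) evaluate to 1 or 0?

Substituting: (((1 XNOR 1) OR 1) XOR (1 NAND (1 XOR 0)))
= 1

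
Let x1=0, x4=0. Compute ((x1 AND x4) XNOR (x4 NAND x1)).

Substituting: ((0 AND 0) XNOR (0 NAND 0))
= 0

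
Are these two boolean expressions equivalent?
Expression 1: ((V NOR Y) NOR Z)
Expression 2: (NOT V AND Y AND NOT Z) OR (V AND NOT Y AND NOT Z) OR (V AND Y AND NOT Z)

Yes, they are equivalent — the two output columns agree on all 8 assignments:
V | Y | Z | Expression 1 | Expression 2
---------------------------------------
0 | 0 | 0 | 0 | 0
0 | 0 | 1 | 0 | 0
0 | 1 | 0 | 1 | 1
0 | 1 | 1 | 0 | 0
1 | 0 | 0 | 1 | 1
1 | 0 | 1 | 0 | 0
1 | 1 | 0 | 1 | 1
1 | 1 | 1 | 0 | 0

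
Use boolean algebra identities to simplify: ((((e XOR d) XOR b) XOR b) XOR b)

By XOR self-cancellation ((E XOR v) XOR v = E):
= ((e XOR d) XOR b)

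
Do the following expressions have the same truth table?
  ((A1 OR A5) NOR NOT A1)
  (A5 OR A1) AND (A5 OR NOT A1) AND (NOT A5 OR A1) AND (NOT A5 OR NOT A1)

Yes, they are equivalent — the two output columns agree on all 4 assignments:
A5 | A1 | Expression 1 | Expression 2
-------------------------------------
0 | 0 | 0 | 0
0 | 1 | 0 | 0
1 | 0 | 0 | 0
1 | 1 | 0 | 0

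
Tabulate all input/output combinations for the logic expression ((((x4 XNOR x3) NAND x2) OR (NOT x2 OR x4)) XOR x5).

x5 | x3 | x4 | x2 | Output
--------------------------
0 | 0 | 0 | 0 | 1
0 | 0 | 0 | 1 | 0
0 | 0 | 1 | 0 | 1
0 | 0 | 1 | 1 | 1
0 | 1 | 0 | 0 | 1
0 | 1 | 0 | 1 | 1
0 | 1 | 1 | 0 | 1
0 | 1 | 1 | 1 | 1
1 | 0 | 0 | 0 | 0
1 | 0 | 0 | 1 | 1
1 | 0 | 1 | 0 | 0
1 | 0 | 1 | 1 | 0
1 | 1 | 0 | 0 | 0
1 | 1 | 0 | 1 | 0
1 | 1 | 1 | 0 | 0
1 | 1 | 1 | 1 | 0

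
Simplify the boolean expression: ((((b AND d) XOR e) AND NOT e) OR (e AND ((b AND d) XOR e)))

By distribution ((E AND v) OR (E AND NOT v) = E):
= ((b AND d) XOR e)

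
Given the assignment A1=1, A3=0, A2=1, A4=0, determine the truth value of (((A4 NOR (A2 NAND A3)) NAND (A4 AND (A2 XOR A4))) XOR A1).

Substituting: (((0 NOR (1 NAND 0)) NAND (0 AND (1 XOR 0))) XOR 1)
= 0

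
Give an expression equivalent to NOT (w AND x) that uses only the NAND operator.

(((w NAND x) NAND (w NAND x)) NAND ((w NAND x) NAND (w NAND x)))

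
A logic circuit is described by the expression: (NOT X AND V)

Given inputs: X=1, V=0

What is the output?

Substituting: (NOT 1 AND 0)
= 0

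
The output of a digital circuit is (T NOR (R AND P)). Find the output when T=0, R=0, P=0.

Substituting: (0 NOR (0 AND 0))
= 1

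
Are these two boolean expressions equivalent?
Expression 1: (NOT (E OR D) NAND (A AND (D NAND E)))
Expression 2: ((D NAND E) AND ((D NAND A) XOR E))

No. Counterexample: with E=0, D=0, A=1, Expression 1 = 0 but Expression 2 = 1.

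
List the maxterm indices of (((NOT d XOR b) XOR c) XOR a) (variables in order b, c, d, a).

ΠM(1, 2, 4, 7, 8, 11, 13, 14) = (b OR c OR d OR NOT a) AND (b OR c OR NOT d OR a) AND (b OR NOT c OR d OR a) AND (b OR NOT c OR NOT d OR NOT a) AND (NOT b OR c OR d OR a) AND (NOT b OR c OR NOT d OR NOT a) AND (NOT b OR NOT c OR d OR NOT a) AND (NOT b OR NOT c OR NOT d OR a)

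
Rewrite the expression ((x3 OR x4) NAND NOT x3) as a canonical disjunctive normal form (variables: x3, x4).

(NOT x3 AND NOT x4) OR (x3 AND NOT x4) OR (x3 AND x4)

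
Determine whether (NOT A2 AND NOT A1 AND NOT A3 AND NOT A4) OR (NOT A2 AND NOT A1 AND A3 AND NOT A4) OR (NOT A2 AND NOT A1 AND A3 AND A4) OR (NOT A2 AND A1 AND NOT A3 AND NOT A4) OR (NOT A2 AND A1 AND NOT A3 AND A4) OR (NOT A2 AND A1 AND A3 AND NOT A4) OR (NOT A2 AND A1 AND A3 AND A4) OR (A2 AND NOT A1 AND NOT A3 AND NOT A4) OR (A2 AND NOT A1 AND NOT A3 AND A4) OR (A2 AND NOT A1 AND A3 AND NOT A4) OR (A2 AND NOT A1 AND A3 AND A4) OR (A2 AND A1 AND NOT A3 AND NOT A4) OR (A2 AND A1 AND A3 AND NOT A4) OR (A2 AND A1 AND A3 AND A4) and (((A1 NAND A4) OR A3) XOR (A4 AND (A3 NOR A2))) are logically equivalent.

Yes, they are equivalent — the two output columns agree on all 16 assignments:
A2 | A1 | A3 | A4 | Expression 1 | Expression 2
-----------------------------------------------
0 | 0 | 0 | 0 | 1 | 1
0 | 0 | 0 | 1 | 0 | 0
0 | 0 | 1 | 0 | 1 | 1
0 | 0 | 1 | 1 | 1 | 1
0 | 1 | 0 | 0 | 1 | 1
0 | 1 | 0 | 1 | 1 | 1
0 | 1 | 1 | 0 | 1 | 1
0 | 1 | 1 | 1 | 1 | 1
1 | 0 | 0 | 0 | 1 | 1
1 | 0 | 0 | 1 | 1 | 1
1 | 0 | 1 | 0 | 1 | 1
1 | 0 | 1 | 1 | 1 | 1
1 | 1 | 0 | 0 | 1 | 1
1 | 1 | 0 | 1 | 0 | 0
1 | 1 | 1 | 0 | 1 | 1
1 | 1 | 1 | 1 | 1 | 1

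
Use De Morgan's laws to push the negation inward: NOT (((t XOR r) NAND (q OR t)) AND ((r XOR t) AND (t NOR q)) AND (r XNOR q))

NOT ((t XOR r) NAND (q OR t)) OR NOT ((r XOR t) AND (t NOR q)) OR NOT (r XNOR q)
De Morgan's: NOT(AND of terms) = OR of negations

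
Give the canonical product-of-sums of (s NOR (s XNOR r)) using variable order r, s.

ΠM(0, 1, 3) = (r OR s) AND (r OR NOT s) AND (NOT r OR NOT s)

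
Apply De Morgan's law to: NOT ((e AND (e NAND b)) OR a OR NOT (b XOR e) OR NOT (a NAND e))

NOT (e AND (e NAND b)) AND NOT a AND (b XOR e) AND (a NAND e)
De Morgan's: NOT(OR of terms) = AND of negations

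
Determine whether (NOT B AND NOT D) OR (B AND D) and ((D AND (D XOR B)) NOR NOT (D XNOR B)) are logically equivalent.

Yes, they are equivalent — the two output columns agree on all 4 assignments:
B | D | Expression 1 | Expression 2
-----------------------------------
0 | 0 | 1 | 1
0 | 1 | 0 | 0
1 | 0 | 0 | 0
1 | 1 | 1 | 1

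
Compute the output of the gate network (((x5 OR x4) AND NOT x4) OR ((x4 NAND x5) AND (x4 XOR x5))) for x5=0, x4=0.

Substituting: (((0 OR 0) AND NOT 0) OR ((0 NAND 0) AND (0 XOR 0)))
= 0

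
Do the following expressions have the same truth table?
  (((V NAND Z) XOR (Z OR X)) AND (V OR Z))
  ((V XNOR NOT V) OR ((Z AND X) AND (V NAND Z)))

No. Counterexample: with X=0, Z=0, V=1, Expression 1 = 1 but Expression 2 = 0.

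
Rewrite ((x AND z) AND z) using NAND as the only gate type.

((((x NAND z) NAND (x NAND z)) NAND z) NAND (((x NAND z) NAND (x NAND z)) NAND z))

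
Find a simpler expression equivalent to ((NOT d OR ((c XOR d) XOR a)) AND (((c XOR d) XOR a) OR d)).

By distribution ((E OR v) AND (E OR NOT v) = E):
= ((c XOR d) XOR a)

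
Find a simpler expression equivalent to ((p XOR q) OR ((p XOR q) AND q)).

By absorption (E OR (E AND v) = E):
= (p XOR q)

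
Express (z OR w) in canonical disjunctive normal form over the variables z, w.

(NOT z AND w) OR (z AND NOT w) OR (z AND w)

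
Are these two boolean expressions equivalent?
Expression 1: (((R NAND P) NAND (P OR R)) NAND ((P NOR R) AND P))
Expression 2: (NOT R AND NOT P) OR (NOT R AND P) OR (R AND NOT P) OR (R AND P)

Yes, they are equivalent — the two output columns agree on all 4 assignments:
R | P | Expression 1 | Expression 2
-----------------------------------
0 | 0 | 1 | 1
0 | 1 | 1 | 1
1 | 0 | 1 | 1
1 | 1 | 1 | 1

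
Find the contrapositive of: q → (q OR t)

Contrapositive: NOT (q OR t) → NOT q
Note: A statement and its contrapositive are logically equivalent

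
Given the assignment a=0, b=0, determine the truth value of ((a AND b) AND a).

Substituting: ((0 AND 0) AND 0)
= 0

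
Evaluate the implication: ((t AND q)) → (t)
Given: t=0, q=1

Antecedent ((t AND q)) = 0; consequent (t) = 0.
0 → 0 = 1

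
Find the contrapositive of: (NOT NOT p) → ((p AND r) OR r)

Contrapositive: NOT ((p AND r) OR r) → NOT p
Note: A statement and its contrapositive are logically equivalent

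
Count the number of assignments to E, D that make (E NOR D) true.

Satisfying assignments: (0,0)
Count: 1 out of 4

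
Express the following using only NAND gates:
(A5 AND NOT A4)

((A5 NAND (A4 NAND A4)) NAND (A5 NAND (A4 NAND A4)))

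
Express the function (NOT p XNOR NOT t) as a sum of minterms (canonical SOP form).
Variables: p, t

Σm(0, 3) = (NOT p AND NOT t) OR (p AND t)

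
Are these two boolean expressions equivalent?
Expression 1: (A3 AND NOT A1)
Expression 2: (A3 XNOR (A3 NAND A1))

Yes, they are equivalent — the two output columns agree on all 4 assignments:
A3 | A1 | Expression 1 | Expression 2
-------------------------------------
0 | 0 | 0 | 0
0 | 1 | 0 | 0
1 | 0 | 1 | 1
1 | 1 | 0 | 0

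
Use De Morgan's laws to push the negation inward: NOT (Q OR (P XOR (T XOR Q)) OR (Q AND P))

NOT Q AND NOT (P XOR (T XOR Q)) AND NOT (Q AND P)
De Morgan's: NOT(OR of terms) = AND of negations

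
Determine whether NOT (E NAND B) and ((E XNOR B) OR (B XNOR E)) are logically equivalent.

No. Counterexample: with B=0, E=0, Expression 1 = 0 but Expression 2 = 1.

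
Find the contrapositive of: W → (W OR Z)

Contrapositive: NOT (W OR Z) → NOT W
Note: A statement and its contrapositive are logically equivalent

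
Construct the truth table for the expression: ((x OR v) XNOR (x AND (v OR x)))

v | x | Output
--------------
0 | 0 | 1
0 | 1 | 1
1 | 0 | 0
1 | 1 | 1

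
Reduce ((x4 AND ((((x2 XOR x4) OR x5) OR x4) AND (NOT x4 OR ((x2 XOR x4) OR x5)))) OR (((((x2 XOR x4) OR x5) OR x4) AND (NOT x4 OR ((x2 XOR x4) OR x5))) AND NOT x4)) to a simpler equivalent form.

By distribution ((E AND v) OR (E AND NOT v) = E) then distribution ((E OR v) AND (E OR NOT v) = E):
= ((x2 XOR x4) OR x5)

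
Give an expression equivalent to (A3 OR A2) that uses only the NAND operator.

((A3 NAND A3) NAND (A2 NAND A2))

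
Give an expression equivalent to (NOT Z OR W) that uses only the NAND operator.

(((Z NAND Z) NAND (Z NAND Z)) NAND (W NAND W))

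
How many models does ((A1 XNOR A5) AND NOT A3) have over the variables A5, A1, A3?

Satisfying assignments: (0,0,0), (1,1,0)
Count: 2 out of 8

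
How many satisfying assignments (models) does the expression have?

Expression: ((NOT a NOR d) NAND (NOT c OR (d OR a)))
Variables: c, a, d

Satisfying assignments: (0,0,0), (0,0,1), (0,1,1), (1,0,0), (1,0,1), (1,1,1)
Count: 6 out of 8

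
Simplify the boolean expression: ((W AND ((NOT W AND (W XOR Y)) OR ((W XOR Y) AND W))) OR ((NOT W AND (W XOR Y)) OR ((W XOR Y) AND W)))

By absorption (E OR (E AND v) = E) then distribution ((E AND v) OR (E AND NOT v) = E):
= (W XOR Y)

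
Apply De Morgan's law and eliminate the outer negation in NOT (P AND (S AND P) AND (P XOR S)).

NOT P OR NOT (S AND P) OR NOT (P XOR S)
De Morgan's: NOT(AND of terms) = OR of negations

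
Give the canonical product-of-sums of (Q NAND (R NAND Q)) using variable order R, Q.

ΠM(1) = (R OR NOT Q)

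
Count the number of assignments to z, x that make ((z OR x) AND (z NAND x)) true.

Satisfying assignments: (0,1), (1,0)
Count: 2 out of 4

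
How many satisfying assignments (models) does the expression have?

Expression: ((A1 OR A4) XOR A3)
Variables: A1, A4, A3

Satisfying assignments: (0,0,1), (0,1,0), (1,0,0), (1,1,0)
Count: 4 out of 8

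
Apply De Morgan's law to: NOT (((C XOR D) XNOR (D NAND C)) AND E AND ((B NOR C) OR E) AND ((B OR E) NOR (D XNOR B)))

NOT ((C XOR D) XNOR (D NAND C)) OR NOT E OR NOT ((B NOR C) OR E) OR NOT ((B OR E) NOR (D XNOR B))
De Morgan's: NOT(AND of terms) = OR of negations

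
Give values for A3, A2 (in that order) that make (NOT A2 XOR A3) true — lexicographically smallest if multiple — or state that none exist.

A3=0, A2=0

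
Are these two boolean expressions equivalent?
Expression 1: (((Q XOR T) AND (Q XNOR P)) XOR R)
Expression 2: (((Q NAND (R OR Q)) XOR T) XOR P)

No. Counterexample: with R=0, T=0, P=0, Q=0, Expression 1 = 0 but Expression 2 = 1.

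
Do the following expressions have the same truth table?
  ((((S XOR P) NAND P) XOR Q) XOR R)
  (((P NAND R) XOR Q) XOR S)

No. Counterexample: with Q=0, R=0, S=0, P=1, Expression 1 = 0 but Expression 2 = 1.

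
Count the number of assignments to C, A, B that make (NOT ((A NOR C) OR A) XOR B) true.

Satisfying assignments: (0,0,1), (0,1,1), (1,0,0), (1,1,1)
Count: 4 out of 8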